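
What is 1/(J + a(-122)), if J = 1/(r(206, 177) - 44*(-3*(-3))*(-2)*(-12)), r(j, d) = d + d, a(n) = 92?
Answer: 9150/841799 ≈ 0.010870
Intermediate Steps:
r(j, d) = 2*d
J = -1/9150 (J = 1/(2*177 - 44*(-3*(-3))*(-2)*(-12)) = 1/(354 - 396*(-2)*(-12)) = 1/(354 - 44*(-18)*(-12)) = 1/(354 + 792*(-12)) = 1/(354 - 9504) = 1/(-9150) = -1/9150 ≈ -0.00010929)
1/(J + a(-122)) = 1/(-1/9150 + 92) = 1/(841799/9150) = 9150/841799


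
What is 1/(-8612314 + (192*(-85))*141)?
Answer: -1/10913434 ≈ -9.1630e-8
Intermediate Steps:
1/(-8612314 + (192*(-85))*141) = 1/(-8612314 - 16320*141) = 1/(-8612314 - 2301120) = 1/(-10913434) = -1/10913434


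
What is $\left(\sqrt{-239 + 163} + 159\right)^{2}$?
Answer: $25205 + 636 i \sqrt{19} \approx 25205.0 + 2772.3 i$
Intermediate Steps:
$\left(\sqrt{-239 + 163} + 159\right)^{2} = \left(\sqrt{-76} + 159\right)^{2} = \left(2 i \sqrt{19} + 159\right)^{2} = \left(159 + 2 i \sqrt{19}\right)^{2}$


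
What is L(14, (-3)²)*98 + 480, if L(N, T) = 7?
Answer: 1166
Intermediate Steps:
L(14, (-3)²)*98 + 480 = 7*98 + 480 = 686 + 480 = 1166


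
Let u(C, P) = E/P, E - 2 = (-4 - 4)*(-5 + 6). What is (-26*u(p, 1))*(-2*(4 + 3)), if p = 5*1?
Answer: -2184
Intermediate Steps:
E = -6 (E = 2 + (-4 - 4)*(-5 + 6) = 2 - 8*1 = 2 - 8 = -6)
p = 5
u(C, P) = -6/P
(-26*u(p, 1))*(-2*(4 + 3)) = (-(-156)/1)*(-2*(4 + 3)) = (-(-156))*(-2*7) = -26*(-6)*(-14) = 156*(-14) = -2184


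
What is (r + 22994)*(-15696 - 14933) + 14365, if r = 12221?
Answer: -1078585870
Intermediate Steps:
(r + 22994)*(-15696 - 14933) + 14365 = (12221 + 22994)*(-15696 - 14933) + 14365 = 35215*(-30629) + 14365 = -1078600235 + 14365 = -1078585870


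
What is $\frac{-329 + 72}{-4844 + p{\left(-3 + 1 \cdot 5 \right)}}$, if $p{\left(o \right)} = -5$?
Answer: $\frac{257}{4849} \approx 0.053001$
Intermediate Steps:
$\frac{-329 + 72}{-4844 + p{\left(-3 + 1 \cdot 5 \right)}} = \frac{-329 + 72}{-4844 - 5} = - \frac{257}{-4849} = \left(-257\right) \left(- \frac{1}{4849}\right) = \frac{257}{4849}$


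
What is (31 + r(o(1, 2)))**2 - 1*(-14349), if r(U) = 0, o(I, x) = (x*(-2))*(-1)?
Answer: 15310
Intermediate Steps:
o(I, x) = 2*x (o(I, x) = -2*x*(-1) = 2*x)
(31 + r(o(1, 2)))**2 - 1*(-14349) = (31 + 0)**2 - 1*(-14349) = 31**2 + 14349 = 961 + 14349 = 15310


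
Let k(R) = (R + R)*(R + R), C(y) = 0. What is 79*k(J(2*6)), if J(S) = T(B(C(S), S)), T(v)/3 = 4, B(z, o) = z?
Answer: 45504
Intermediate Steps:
T(v) = 12 (T(v) = 3*4 = 12)
J(S) = 12
k(R) = 4*R² (k(R) = (2*R)*(2*R) = 4*R²)
79*k(J(2*6)) = 79*(4*12²) = 79*(4*144) = 79*576 = 45504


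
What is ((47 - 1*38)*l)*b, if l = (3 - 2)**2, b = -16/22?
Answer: -72/11 ≈ -6.5455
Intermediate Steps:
b = -8/11 (b = -16*1/22 = -8/11 ≈ -0.72727)
l = 1 (l = 1**2 = 1)
((47 - 1*38)*l)*b = ((47 - 1*38)*1)*(-8/11) = ((47 - 38)*1)*(-8/11) = (9*1)*(-8/11) = 9*(-8/11) = -72/11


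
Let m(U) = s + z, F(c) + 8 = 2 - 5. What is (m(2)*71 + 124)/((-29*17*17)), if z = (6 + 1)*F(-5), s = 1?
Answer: 5272/8381 ≈ 0.62904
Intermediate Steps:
F(c) = -11 (F(c) = -8 + (2 - 5) = -8 - 3 = -11)
z = -77 (z = (6 + 1)*(-11) = 7*(-11) = -77)
m(U) = -76 (m(U) = 1 - 77 = -76)
(m(2)*71 + 124)/((-29*17*17)) = (-76*71 + 124)/((-29*17*17)) = (-5396 + 124)/((-493*17)) = -5272/(-8381) = -5272*(-1/8381) = 5272/8381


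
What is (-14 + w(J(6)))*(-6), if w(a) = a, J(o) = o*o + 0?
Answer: -132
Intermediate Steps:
J(o) = o² (J(o) = o² + 0 = o²)
(-14 + w(J(6)))*(-6) = (-14 + 6²)*(-6) = (-14 + 36)*(-6) = 22*(-6) = -132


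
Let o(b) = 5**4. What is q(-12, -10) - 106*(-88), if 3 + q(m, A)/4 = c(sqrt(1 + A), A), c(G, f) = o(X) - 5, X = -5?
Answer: 11796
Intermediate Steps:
o(b) = 625
c(G, f) = 620 (c(G, f) = 625 - 5 = 620)
q(m, A) = 2468 (q(m, A) = -12 + 4*620 = -12 + 2480 = 2468)
q(-12, -10) - 106*(-88) = 2468 - 106*(-88) = 2468 + 9328 = 11796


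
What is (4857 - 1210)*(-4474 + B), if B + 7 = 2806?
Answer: -6108725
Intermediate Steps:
B = 2799 (B = -7 + 2806 = 2799)
(4857 - 1210)*(-4474 + B) = (4857 - 1210)*(-4474 + 2799) = 3647*(-1675) = -6108725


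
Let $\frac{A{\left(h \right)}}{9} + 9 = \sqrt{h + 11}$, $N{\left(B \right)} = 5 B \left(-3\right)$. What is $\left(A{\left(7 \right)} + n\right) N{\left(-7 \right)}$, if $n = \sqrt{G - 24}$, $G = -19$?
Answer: $-8505 + 2835 \sqrt{2} + 105 i \sqrt{43} \approx -4495.7 + 688.53 i$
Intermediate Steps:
$N{\left(B \right)} = - 15 B$
$n = i \sqrt{43}$ ($n = \sqrt{-19 - 24} = \sqrt{-43} = i \sqrt{43} \approx 6.5574 i$)
$A{\left(h \right)} = -81 + 9 \sqrt{11 + h}$ ($A{\left(h \right)} = -81 + 9 \sqrt{h + 11} = -81 + 9 \sqrt{11 + h}$)
$\left(A{\left(7 \right)} + n\right) N{\left(-7 \right)} = \left(\left(-81 + 9 \sqrt{11 + 7}\right) + i \sqrt{43}\right) \left(\left(-15\right) \left(-7\right)\right) = \left(\left(-81 + 9 \sqrt{18}\right) + i \sqrt{43}\right) 105 = \left(\left(-81 + 9 \cdot 3 \sqrt{2}\right) + i \sqrt{43}\right) 105 = \left(\left(-81 + 27 \sqrt{2}\right) + i \sqrt{43}\right) 105 = \left(-81 + 27 \sqrt{2} + i \sqrt{43}\right) 105 = -8505 + 2835 \sqrt{2} + 105 i \sqrt{43}$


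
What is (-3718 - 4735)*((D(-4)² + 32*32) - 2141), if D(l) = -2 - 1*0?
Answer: 9408189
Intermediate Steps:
D(l) = -2 (D(l) = -2 + 0 = -2)
(-3718 - 4735)*((D(-4)² + 32*32) - 2141) = (-3718 - 4735)*(((-2)² + 32*32) - 2141) = -8453*((4 + 1024) - 2141) = -8453*(1028 - 2141) = -8453*(-1113) = 9408189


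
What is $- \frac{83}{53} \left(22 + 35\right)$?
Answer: $- \frac{4731}{53} \approx -89.264$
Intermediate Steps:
$- \frac{83}{53} \left(22 + 35\right) = \left(-83\right) \frac{1}{53} \cdot 57 = \left(- \frac{83}{53}\right) 57 = - \frac{4731}{53}$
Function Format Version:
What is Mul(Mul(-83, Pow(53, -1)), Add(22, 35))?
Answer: Rational(-4731, 53) ≈ -89.264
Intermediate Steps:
Mul(Mul(-83, Pow(53, -1)), Add(22, 35)) = Mul(Mul(-83, Rational(1, 53)), 57) = Mul(Rational(-83, 53), 57) = Rational(-4731, 53)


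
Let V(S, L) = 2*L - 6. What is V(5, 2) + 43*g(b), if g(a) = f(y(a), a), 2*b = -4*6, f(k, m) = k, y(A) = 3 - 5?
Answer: -88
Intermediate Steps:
y(A) = -2
b = -12 (b = (-4*6)/2 = (½)*(-24) = -12)
g(a) = -2
V(S, L) = -6 + 2*L
V(5, 2) + 43*g(b) = (-6 + 2*2) + 43*(-2) = (-6 + 4) - 86 = -2 - 86 = -88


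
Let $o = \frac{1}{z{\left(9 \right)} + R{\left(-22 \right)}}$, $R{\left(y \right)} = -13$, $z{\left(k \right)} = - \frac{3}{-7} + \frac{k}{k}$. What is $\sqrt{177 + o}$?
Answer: $\frac{\sqrt{14330}}{9} \approx 13.301$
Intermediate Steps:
$z{\left(k \right)} = \frac{10}{7}$ ($z{\left(k \right)} = \left(-3\right) \left(- \frac{1}{7}\right) + 1 = \frac{3}{7} + 1 = \frac{10}{7}$)
$o = - \frac{7}{81}$ ($o = \frac{1}{\frac{10}{7} - 13} = \frac{1}{- \frac{81}{7}} = - \frac{7}{81} \approx -0.08642$)
$\sqrt{177 + o} = \sqrt{177 - \frac{7}{81}} = \sqrt{\frac{14330}{81}} = \frac{\sqrt{14330}}{9}$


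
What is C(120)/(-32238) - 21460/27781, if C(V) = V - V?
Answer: -21460/27781 ≈ -0.77247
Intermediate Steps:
C(V) = 0
C(120)/(-32238) - 21460/27781 = 0/(-32238) - 21460/27781 = 0*(-1/32238) - 21460*1/27781 = 0 - 21460/27781 = -21460/27781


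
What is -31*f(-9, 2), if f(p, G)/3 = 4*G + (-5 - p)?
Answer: -1116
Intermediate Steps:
f(p, G) = -15 - 3*p + 12*G (f(p, G) = 3*(4*G + (-5 - p)) = 3*(-5 - p + 4*G) = -15 - 3*p + 12*G)
-31*f(-9, 2) = -31*(-15 - 3*(-9) + 12*2) = -31*(-15 + 27 + 24) = -31*36 = -1116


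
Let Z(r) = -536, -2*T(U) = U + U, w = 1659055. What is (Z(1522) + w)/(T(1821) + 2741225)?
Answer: 1658519/2739404 ≈ 0.60543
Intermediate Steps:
T(U) = -U (T(U) = -(U + U)/2 = -U)
(Z(1522) + w)/(T(1821) + 2741225) = (-536 + 1659055)/(-1*1821 + 2741225) = 1658519/(-1821 + 2741225) = 1658519/2739404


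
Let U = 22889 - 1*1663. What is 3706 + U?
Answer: 24932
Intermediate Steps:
U = 21226 (U = 22889 - 1663 = 21226)
3706 + U = 3706 + 21226 = 24932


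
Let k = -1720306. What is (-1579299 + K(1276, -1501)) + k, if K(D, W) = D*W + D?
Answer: -5213605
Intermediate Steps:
K(D, W) = D + D*W
(-1579299 + K(1276, -1501)) + k = (-1579299 + 1276*(1 - 1501)) - 1720306 = (-1579299 + 1276*(-1500)) - 1720306 = (-1579299 - 1914000) - 1720306 = -3493299 - 1720306 = -5213605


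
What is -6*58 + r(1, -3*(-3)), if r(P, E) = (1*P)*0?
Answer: -348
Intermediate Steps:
r(P, E) = 0 (r(P, E) = P*0 = 0)
-6*58 + r(1, -3*(-3)) = -6*58 + 0 = -348 + 0 = -348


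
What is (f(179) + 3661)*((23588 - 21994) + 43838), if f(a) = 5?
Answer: 166553712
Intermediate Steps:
(f(179) + 3661)*((23588 - 21994) + 43838) = (5 + 3661)*((23588 - 21994) + 43838) = 3666*(1594 + 43838) = 3666*45432 = 166553712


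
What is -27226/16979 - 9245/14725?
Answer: -111574741/50003155 ≈ -2.2314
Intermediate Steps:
-27226/16979 - 9245/14725 = -27226*1/16979 - 9245*1/14725 = -27226/16979 - 1849/2945 = -111574741/50003155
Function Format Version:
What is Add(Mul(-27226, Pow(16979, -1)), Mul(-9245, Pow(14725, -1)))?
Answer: Rational(-111574741, 50003155) ≈ -2.2314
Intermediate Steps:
Add(Mul(-27226, Pow(16979, -1)), Mul(-9245, Pow(14725, -1))) = Add(Mul(-27226, Rational(1, 16979)), Mul(-9245, Rational(1, 14725))) = Add(Rational(-27226, 16979), Rational(-1849, 2945)) = Rational(-111574741, 50003155)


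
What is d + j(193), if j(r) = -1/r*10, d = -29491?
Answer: -5691773/193 ≈ -29491.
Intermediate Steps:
j(r) = -10/r
d + j(193) = -29491 - 10/193 = -5691773/193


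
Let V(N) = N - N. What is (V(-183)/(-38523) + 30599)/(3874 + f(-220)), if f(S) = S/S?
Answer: 30599/3875 ≈ 7.8965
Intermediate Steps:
f(S) = 1
V(N) = 0
(V(-183)/(-38523) + 30599)/(3874 + f(-220)) = (0/(-38523) + 30599)/(3874 + 1) = (0*(-1/38523) + 30599)/3875 = (0 + 30599)*(1/3875) = 30599*(1/3875) = 30599/3875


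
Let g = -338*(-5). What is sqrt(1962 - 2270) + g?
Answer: 1690 + 2*I*sqrt(77) ≈ 1690.0 + 17.55*I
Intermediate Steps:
g = 1690
sqrt(1962 - 2270) + g = sqrt(1962 - 2270) + 1690 = sqrt(-308) + 1690 = 2*I*sqrt(77) + 1690 = 1690 + 2*I*sqrt(77)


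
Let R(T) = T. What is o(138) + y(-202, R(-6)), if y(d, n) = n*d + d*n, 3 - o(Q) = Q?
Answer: 2289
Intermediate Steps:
o(Q) = 3 - Q
y(d, n) = 2*d*n (y(d, n) = d*n + d*n = 2*d*n)
o(138) + y(-202, R(-6)) = (3 - 1*138) + 2*(-202)*(-6) = (3 - 138) + 2424 = -135 + 2424 = 2289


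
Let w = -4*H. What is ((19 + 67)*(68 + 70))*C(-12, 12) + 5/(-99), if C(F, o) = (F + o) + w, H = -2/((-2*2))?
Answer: -2349869/99 ≈ -23736.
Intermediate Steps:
H = ½ (H = -2/(-4) = -2*(-¼) = ½ ≈ 0.50000)
w = -2 (w = -4*½ = -2)
C(F, o) = -2 + F + o (C(F, o) = (F + o) - 2 = -2 + F + o)
((19 + 67)*(68 + 70))*C(-12, 12) + 5/(-99) = ((19 + 67)*(68 + 70))*(-2 - 12 + 12) + 5/(-99) = (86*138)*(-2) + 5*(-1/99) = 11868*(-2) - 5/99 = -23736 - 5/99 = -2349869/99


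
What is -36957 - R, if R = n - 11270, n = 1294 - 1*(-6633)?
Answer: -33614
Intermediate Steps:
n = 7927 (n = 1294 + 6633 = 7927)
R = -3343 (R = 7927 - 11270 = -3343)
-36957 - R = -36957 - 1*(-3343) = -36957 + 3343 = -33614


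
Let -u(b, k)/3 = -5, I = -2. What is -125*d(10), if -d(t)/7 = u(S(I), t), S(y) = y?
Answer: 13125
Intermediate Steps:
u(b, k) = 15 (u(b, k) = -3*(-5) = 15)
d(t) = -105 (d(t) = -7*15 = -105)
-125*d(10) = -125*(-105) = 13125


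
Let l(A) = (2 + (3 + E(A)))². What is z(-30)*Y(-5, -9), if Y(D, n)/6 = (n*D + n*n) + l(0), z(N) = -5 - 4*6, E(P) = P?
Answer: -26274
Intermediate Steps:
l(A) = (5 + A)² (l(A) = (2 + (3 + A))² = (5 + A)²)
z(N) = -29 (z(N) = -5 - 24 = -29)
Y(D, n) = 150 + 6*n² + 6*D*n (Y(D, n) = 6*((n*D + n*n) + (5 + 0)²) = 6*((D*n + n²) + 5²) = 6*((n² + D*n) + 25) = 6*(25 + n² + D*n) = 150 + 6*n² + 6*D*n)
z(-30)*Y(-5, -9) = -29*(150 + 6*(-9)² + 6*(-5)*(-9)) = -29*(150 + 6*81 + 270) = -29*(150 + 486 + 270) = -29*906 = -26274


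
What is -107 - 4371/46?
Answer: -9293/46 ≈ -202.02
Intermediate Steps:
-107 - 4371/46 = -9293/46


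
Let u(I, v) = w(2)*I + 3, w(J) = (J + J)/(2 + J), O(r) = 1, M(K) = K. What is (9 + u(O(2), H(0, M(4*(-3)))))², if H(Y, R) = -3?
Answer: 169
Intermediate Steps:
w(J) = 2*J/(2 + J) (w(J) = (2*J)/(2 + J) = 2*J/(2 + J))
u(I, v) = 3 + I (u(I, v) = (2*2/(2 + 2))*I + 3 = (2*2/4)*I + 3 = (2*2*(¼))*I + 3 = 1*I + 3 = I + 3 = 3 + I)
(9 + u(O(2), H(0, M(4*(-3)))))² = (9 + (3 + 1))² = (9 + 4)² = 13² = 169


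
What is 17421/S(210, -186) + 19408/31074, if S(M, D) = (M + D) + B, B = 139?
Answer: 272251829/2532531 ≈ 107.50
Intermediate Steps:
S(M, D) = 139 + D + M (S(M, D) = (M + D) + 139 = (D + M) + 139 = 139 + D + M)
17421/S(210, -186) + 19408/31074 = 17421/(139 - 186 + 210) + 19408/31074 = 17421/163 + 19408*(1/31074) = 17421*(1/163) + 9704/15537 = 17421/163 + 9704/15537 = 272251829/2532531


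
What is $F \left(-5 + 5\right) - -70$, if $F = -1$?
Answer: $70$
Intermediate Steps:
$F \left(-5 + 5\right) - -70 = - (-5 + 5) - -70 = \left(-1\right) 0 + 70 = 0 + 70 = 70$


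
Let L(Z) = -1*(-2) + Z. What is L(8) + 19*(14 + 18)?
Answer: 618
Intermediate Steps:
L(Z) = 2 + Z
L(8) + 19*(14 + 18) = (2 + 8) + 19*(14 + 18) = 10 + 19*32 = 10 + 608 = 618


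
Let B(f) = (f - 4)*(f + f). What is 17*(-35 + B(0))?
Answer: -595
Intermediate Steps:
B(f) = 2*f*(-4 + f) (B(f) = (-4 + f)*(2*f) = 2*f*(-4 + f))
17*(-35 + B(0)) = 17*(-35 + 2*0*(-4 + 0)) = 17*(-35 + 2*0*(-4)) = 17*(-35 + 0) = 17*(-35) = -595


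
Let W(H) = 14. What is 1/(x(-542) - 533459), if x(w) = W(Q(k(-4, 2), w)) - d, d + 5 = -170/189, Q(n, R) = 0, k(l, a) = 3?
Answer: -189/100819990 ≈ -1.8746e-6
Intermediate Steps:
d = -1115/189 (d = -5 - 170/189 = -1115/189 ≈ -5.8995)
x(w) = 3761/189 (x(w) = 14 - 1*(-1115/189) = 14 + 1115/189 = 3761/189)
1/(x(-542) - 533459) = 1/(3761/189 - 533459) = 1/(-100819990/189) = -189/100819990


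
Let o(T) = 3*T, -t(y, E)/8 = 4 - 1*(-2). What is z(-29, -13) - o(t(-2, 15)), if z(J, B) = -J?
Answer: 173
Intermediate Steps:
t(y, E) = -48 (t(y, E) = -8*(4 - 1*(-2)) = -8*(4 + 2) = -8*6 = -48)
z(-29, -13) - o(t(-2, 15)) = -1*(-29) - 3*(-48) = 29 - 1*(-144) = 29 + 144 = 173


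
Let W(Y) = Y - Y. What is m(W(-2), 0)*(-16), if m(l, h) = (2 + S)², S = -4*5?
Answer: -5184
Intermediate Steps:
S = -20
W(Y) = 0
m(l, h) = 324 (m(l, h) = (2 - 20)² = (-18)² = 324)
m(W(-2), 0)*(-16) = 324*(-16) = -5184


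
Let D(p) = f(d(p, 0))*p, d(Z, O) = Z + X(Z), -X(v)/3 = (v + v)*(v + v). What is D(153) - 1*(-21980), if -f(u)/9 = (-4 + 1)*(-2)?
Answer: 13718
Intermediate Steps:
X(v) = -12*v² (X(v) = -3*(v + v)*(v + v) = -3*2*v*2*v = -12*v²)
d(Z, O) = Z - 12*Z²
f(u) = -54 (f(u) = -9*(-4 + 1)*(-2) = -(-27)*(-2) = -9*6 = -54)
D(p) = -54*p
D(153) - 1*(-21980) = -54*153 - 1*(-21980) = -8262 + 21980 = 13718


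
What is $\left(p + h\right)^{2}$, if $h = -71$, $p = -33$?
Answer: $10816$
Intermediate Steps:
$\left(p + h\right)^{2} = \left(-33 - 71\right)^{2} = \left(-104\right)^{2} = 10816$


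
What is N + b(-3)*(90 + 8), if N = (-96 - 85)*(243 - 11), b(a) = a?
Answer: -42286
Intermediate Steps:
N = -41992 (N = -181*232 = -41992)
N + b(-3)*(90 + 8) = -41992 - 3*(90 + 8) = -41992 - 3*98 = -41992 - 294 = -42286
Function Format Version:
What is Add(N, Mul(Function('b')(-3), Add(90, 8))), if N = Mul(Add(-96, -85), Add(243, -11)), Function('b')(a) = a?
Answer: -42286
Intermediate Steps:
N = -41992 (N = Mul(-181, 232) = -41992)
Add(N, Mul(Function('b')(-3), Add(90, 8))) = Add(-41992, Mul(-3, Add(90, 8))) = Add(-41992, Mul(-3, 98)) = Add(-41992, -294) = -42286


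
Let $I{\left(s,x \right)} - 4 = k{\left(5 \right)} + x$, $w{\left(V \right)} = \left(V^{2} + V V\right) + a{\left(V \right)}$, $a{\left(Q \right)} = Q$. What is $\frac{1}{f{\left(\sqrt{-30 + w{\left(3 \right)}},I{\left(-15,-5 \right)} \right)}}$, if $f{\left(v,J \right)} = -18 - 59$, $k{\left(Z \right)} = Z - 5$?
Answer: $- \frac{1}{77} \approx -0.012987$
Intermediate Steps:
$k{\left(Z \right)} = -5 + Z$
$w{\left(V \right)} = V + 2 V^{2}$ ($w{\left(V \right)} = \left(V^{2} + V V\right) + V = \left(V^{2} + V^{2}\right) + V = 2 V^{2} + V = V + 2 V^{2}$)
$I{\left(s,x \right)} = 4 + x$ ($I{\left(s,x \right)} = 4 + \left(\left(-5 + 5\right) + x\right) = 4 + \left(0 + x\right) = 4 + x$)
$f{\left(v,J \right)} = -77$ ($f{\left(v,J \right)} = -18 - 59 = -77$)
$\frac{1}{f{\left(\sqrt{-30 + w{\left(3 \right)}},I{\left(-15,-5 \right)} \right)}} = \frac{1}{-77} = - \frac{1}{77}$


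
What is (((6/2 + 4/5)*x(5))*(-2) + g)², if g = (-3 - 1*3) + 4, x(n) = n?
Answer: 1600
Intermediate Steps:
g = -2 (g = (-3 - 3) + 4 = -6 + 4 = -2)
(((6/2 + 4/5)*x(5))*(-2) + g)² = (((6/2 + 4/5)*5)*(-2) - 2)² = (((6*(½) + 4*(⅕))*5)*(-2) - 2)² = (((3 + ⅘)*5)*(-2) - 2)² = (((19/5)*5)*(-2) - 2)² = (19*(-2) - 2)² = (-38 - 2)² = (-40)² = 1600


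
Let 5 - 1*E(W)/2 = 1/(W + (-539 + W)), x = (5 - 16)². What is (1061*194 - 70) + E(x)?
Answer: 61114880/297 ≈ 2.0577e+5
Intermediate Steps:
x = 121 (x = (-11)² = 121)
E(W) = 10 - 2/(-539 + 2*W) (E(W) = 10 - 2/(W + (-539 + W)) = 10 - 2/(-539 + 2*W))
(1061*194 - 70) + E(x) = (1061*194 - 70) + 4*(-1348 + 5*121)/(-539 + 2*121) = (205834 - 70) + 4*(-1348 + 605)/(-539 + 242) = 205764 + 4*(-743)/(-297) = 205764 + 4*(-1/297)*(-743) = 205764 + 2972/297 = 61114880/297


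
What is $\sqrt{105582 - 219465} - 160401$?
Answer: $-160401 + i \sqrt{113883} \approx -1.604 \cdot 10^{5} + 337.47 i$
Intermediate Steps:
$\sqrt{105582 - 219465} - 160401 = \sqrt{-113883} - 160401 = i \sqrt{113883} - 160401 = -160401 + i \sqrt{113883}$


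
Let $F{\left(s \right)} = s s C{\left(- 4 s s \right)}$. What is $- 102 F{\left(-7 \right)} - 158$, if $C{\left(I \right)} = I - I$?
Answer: $-158$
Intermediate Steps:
$C{\left(I \right)} = 0$
$F{\left(s \right)} = 0$ ($F{\left(s \right)} = s s 0 = s^{2} \cdot 0 = 0$)
$- 102 F{\left(-7 \right)} - 158 = \left(-102\right) 0 - 158 = 0 - 158 = -158$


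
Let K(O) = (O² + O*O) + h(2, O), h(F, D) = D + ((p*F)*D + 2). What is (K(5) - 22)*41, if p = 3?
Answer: 2665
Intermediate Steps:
h(F, D) = 2 + D + 3*D*F (h(F, D) = D + ((3*F)*D + 2) = D + (3*D*F + 2) = D + (2 + 3*D*F) = 2 + D + 3*D*F)
K(O) = 2 + 2*O² + 7*O (K(O) = (O² + O*O) + (2 + O + 3*O*2) = (O² + O²) + (2 + O + 6*O) = 2*O² + (2 + 7*O) = 2 + 2*O² + 7*O)
(K(5) - 22)*41 = ((2 + 2*5² + 7*5) - 22)*41 = ((2 + 2*25 + 35) - 22)*41 = ((2 + 50 + 35) - 22)*41 = (87 - 22)*41 = 65*41 = 2665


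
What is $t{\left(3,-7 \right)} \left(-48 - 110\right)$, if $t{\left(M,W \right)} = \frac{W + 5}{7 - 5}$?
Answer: $158$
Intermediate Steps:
$t{\left(M,W \right)} = \frac{5}{2} + \frac{W}{2}$ ($t{\left(M,W \right)} = \frac{5 + W}{2} = \left(5 + W\right) \frac{1}{2} = \frac{5}{2} + \frac{W}{2}$)
$t{\left(3,-7 \right)} \left(-48 - 110\right) = \left(\frac{5}{2} + \frac{1}{2} \left(-7\right)\right) \left(-48 - 110\right) = \left(\frac{5}{2} - \frac{7}{2}\right) \left(-158\right) = \left(-1\right) \left(-158\right) = 158$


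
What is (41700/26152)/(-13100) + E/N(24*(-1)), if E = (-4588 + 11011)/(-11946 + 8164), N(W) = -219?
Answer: 3609874865/472923170216 ≈ 0.0076331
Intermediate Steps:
E = -6423/3782 (E = 6423/(-3782) = 6423*(-1/3782) = -6423/3782 ≈ -1.6983)
(41700/26152)/(-13100) + E/N(24*(-1)) = (41700/26152)/(-13100) - 6423/3782/(-219) = (41700*(1/26152))*(-1/13100) - 6423/3782*(-1/219) = (10425/6538)*(-1/13100) + 2141/276086 = -417/3425912 + 2141/276086 = 3609874865/472923170216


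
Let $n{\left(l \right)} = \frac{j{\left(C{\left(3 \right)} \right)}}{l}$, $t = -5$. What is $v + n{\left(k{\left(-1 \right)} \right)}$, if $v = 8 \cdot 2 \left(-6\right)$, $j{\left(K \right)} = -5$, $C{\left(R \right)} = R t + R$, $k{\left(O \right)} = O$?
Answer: $-91$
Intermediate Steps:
$C{\left(R \right)} = - 4 R$ ($C{\left(R \right)} = R \left(-5\right) + R = - 5 R + R = - 4 R$)
$v = -96$ ($v = 16 \left(-6\right) = -96$)
$n{\left(l \right)} = - \frac{5}{l}$
$v + n{\left(k{\left(-1 \right)} \right)} = -96 - \frac{5}{-1} = -96 - -5 = -96 + 5 = -91$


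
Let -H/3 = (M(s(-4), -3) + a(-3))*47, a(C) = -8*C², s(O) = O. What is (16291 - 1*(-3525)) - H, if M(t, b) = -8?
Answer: 8536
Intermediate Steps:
H = 11280 (H = -3*(-8 - 8*(-3)²)*47 = -3*(-8 - 8*9)*47 = -3*(-8 - 72)*47 = -(-240)*47 = -3*(-3760) = 11280)
(16291 - 1*(-3525)) - H = (16291 - 1*(-3525)) - 1*11280 = (16291 + 3525) - 11280 = 19816 - 11280 = 8536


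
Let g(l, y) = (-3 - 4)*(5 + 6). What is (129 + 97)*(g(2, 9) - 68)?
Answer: -32770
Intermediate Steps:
g(l, y) = -77 (g(l, y) = -7*11 = -77)
(129 + 97)*(g(2, 9) - 68) = (129 + 97)*(-77 - 68) = 226*(-145) = -32770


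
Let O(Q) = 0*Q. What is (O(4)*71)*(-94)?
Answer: 0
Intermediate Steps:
O(Q) = 0
(O(4)*71)*(-94) = (0*71)*(-94) = 0*(-94) = 0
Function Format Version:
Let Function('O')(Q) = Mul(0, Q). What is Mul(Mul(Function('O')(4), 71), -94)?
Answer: 0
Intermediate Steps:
Function('O')(Q) = 0
Mul(Mul(Function('O')(4), 71), -94) = Mul(Mul(0, 71), -94) = Mul(0, -94) = 0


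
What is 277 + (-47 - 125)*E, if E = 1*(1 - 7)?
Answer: 1309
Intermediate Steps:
E = -6 (E = 1*(-6) = -6)
277 + (-47 - 125)*E = 277 + (-47 - 125)*(-6) = 277 - 172*(-6) = 277 + 1032 = 1309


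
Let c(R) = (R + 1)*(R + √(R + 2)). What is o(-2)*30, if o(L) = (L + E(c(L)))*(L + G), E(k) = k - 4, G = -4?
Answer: 720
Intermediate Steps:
c(R) = (1 + R)*(R + √(2 + R))
E(k) = -4 + k
o(L) = (-4 + L)*(-4 + L² + √(2 + L) + 2*L + L*√(2 + L)) (o(L) = (L + (-4 + (L + L² + √(2 + L) + L*√(2 + L))))*(L - 4) = (L + (-4 + L + L² + √(2 + L) + L*√(2 + L)))*(-4 + L) = (-4 + L² + √(2 + L) + 2*L + L*√(2 + L))*(-4 + L) = (-4 + L)*(-4 + L² + √(2 + L) + 2*L + L*√(2 + L)))
o(-2)*30 = (16 + (-2)³ - 12*(-2) - 4*√(2 - 2) - 2*(-2)² + (-2)²*√(2 - 2) - 3*(-2)*√(2 - 2))*30 = (16 - 8 + 24 - 4*√0 - 2*4 + 4*√0 - 3*(-2)*√0)*30 = (16 - 8 + 24 - 4*0 - 8 + 4*0 - 3*(-2)*0)*30 = (16 - 8 + 24 + 0 - 8 + 0 + 0)*30 = 24*30 = 720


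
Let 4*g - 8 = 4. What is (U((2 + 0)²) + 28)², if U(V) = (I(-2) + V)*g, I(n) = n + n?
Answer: 784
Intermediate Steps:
g = 3 (g = 2 + (¼)*4 = 2 + 1 = 3)
I(n) = 2*n
U(V) = -12 + 3*V (U(V) = (2*(-2) + V)*3 = (-4 + V)*3 = -12 + 3*V)
(U((2 + 0)²) + 28)² = ((-12 + 3*(2 + 0)²) + 28)² = ((-12 + 3*2²) + 28)² = ((-12 + 3*4) + 28)² = ((-12 + 12) + 28)² = (0 + 28)² = 28² = 784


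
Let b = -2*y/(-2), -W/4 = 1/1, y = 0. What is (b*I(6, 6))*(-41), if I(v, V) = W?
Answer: 0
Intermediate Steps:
W = -4 (W = -4/1 = -4*1 = -4)
I(v, V) = -4
b = 0 (b = -0/(-2) = -0*(-1)/2 = -2*0 = 0)
(b*I(6, 6))*(-41) = (0*(-4))*(-41) = 0*(-41) = 0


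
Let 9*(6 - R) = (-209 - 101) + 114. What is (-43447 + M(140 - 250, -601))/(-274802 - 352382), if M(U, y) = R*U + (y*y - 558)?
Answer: -176704/352791 ≈ -0.50087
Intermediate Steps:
R = 250/9 (R = 6 - ((-209 - 101) + 114)/9 = 6 - (-310 + 114)/9 = 6 - 1/9*(-196) = 6 + 196/9 = 250/9 ≈ 27.778)
M(U, y) = -558 + y**2 + 250*U/9 (M(U, y) = 250*U/9 + (y*y - 558) = 250*U/9 + (y**2 - 558) = 250*U/9 + (-558 + y**2) = -558 + y**2 + 250*U/9)
(-43447 + M(140 - 250, -601))/(-274802 - 352382) = (-43447 + (-558 + (-601)**2 + 250*(140 - 250)/9))/(-274802 - 352382) = (-43447 + (-558 + 361201 + (250/9)*(-110)))/(-627184) = (-43447 + (-558 + 361201 - 27500/9))*(-1/627184) = (-43447 + 3218287/9)*(-1/627184) = (2827264/9)*(-1/627184) = -176704/352791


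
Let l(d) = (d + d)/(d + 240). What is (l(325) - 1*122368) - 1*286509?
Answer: -46202971/113 ≈ -4.0888e+5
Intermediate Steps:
l(d) = 2*d/(240 + d) (l(d) = (2*d)/(240 + d) = 2*d/(240 + d))
(l(325) - 1*122368) - 1*286509 = (2*325/(240 + 325) - 1*122368) - 1*286509 = (2*325/565 - 122368) - 286509 = (2*325*(1/565) - 122368) - 286509 = (130/113 - 122368) - 286509 = -13827454/113 - 286509 = -46202971/113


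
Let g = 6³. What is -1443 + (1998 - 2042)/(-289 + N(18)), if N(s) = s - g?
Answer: -702697/487 ≈ -1442.9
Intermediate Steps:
g = 216
N(s) = -216 + s (N(s) = s - 1*216 = s - 216 = -216 + s)
-1443 + (1998 - 2042)/(-289 + N(18)) = -1443 + (1998 - 2042)/(-289 + (-216 + 18)) = -1443 - 44/(-289 - 198) = -1443 - 44/(-487) = -1443 - 44*(-1/487) = -1443 + 44/487 = -702697/487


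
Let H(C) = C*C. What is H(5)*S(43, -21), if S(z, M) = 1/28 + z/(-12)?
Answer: -3725/42 ≈ -88.690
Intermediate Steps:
S(z, M) = 1/28 - z/12 (S(z, M) = 1*(1/28) + z*(-1/12) = 1/28 - z/12)
H(C) = C**2
H(5)*S(43, -21) = 5**2*(1/28 - 1/12*43) = 25*(1/28 - 43/12) = 25*(-149/42) = -3725/42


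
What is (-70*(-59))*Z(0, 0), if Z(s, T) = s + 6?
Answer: 24780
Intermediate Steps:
Z(s, T) = 6 + s
(-70*(-59))*Z(0, 0) = (-70*(-59))*(6 + 0) = 4130*6 = 24780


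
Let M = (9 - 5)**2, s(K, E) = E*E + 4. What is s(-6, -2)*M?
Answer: 128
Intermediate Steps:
s(K, E) = 4 + E**2 (s(K, E) = E**2 + 4 = 4 + E**2)
M = 16 (M = 4**2 = 16)
s(-6, -2)*M = (4 + (-2)**2)*16 = (4 + 4)*16 = 8*16 = 128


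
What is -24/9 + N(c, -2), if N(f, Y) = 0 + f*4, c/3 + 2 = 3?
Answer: 28/3 ≈ 9.3333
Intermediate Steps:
c = 3 (c = -6 + 3*3 = -6 + 9 = 3)
N(f, Y) = 4*f (N(f, Y) = 0 + 4*f = 4*f)
-24/9 + N(c, -2) = -24/9 + 4*3 = -24/9 + 12 = -12*2/9 + 12 = -8/3 + 12 = 28/3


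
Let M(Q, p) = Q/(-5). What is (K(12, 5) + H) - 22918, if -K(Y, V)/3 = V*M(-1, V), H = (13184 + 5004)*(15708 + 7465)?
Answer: 421447603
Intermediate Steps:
M(Q, p) = -Q/5 (M(Q, p) = Q*(-⅕) = -Q/5)
H = 421470524 (H = 18188*23173 = 421470524)
K(Y, V) = -3*V/5 (K(Y, V) = -3*V*(-⅕*(-1)) = -3*V/5)
(K(12, 5) + H) - 22918 = (-⅗*5 + 421470524) - 22918 = (-3 + 421470524) - 22918 = 421470521 - 22918 = 421447603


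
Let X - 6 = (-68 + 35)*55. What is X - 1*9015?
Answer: -10824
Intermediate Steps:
X = -1809 (X = 6 + (-68 + 35)*55 = 6 - 33*55 = 6 - 1815 = -1809)
X - 1*9015 = -1809 - 1*9015 = -1809 - 9015 = -10824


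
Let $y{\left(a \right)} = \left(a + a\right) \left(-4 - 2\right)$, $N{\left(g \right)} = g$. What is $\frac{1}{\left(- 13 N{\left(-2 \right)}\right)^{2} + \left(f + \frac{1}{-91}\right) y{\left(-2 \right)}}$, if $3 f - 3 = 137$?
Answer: $\frac{91}{163412} \approx 0.00055688$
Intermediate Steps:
$f = \frac{140}{3}$ ($f = 1 + \frac{1}{3} \cdot 137 = 1 + \frac{137}{3} = \frac{140}{3} \approx 46.667$)
$y{\left(a \right)} = - 12 a$ ($y{\left(a \right)} = 2 a \left(-6\right) = - 12 a$)
$\frac{1}{\left(- 13 N{\left(-2 \right)}\right)^{2} + \left(f + \frac{1}{-91}\right) y{\left(-2 \right)}} = \frac{1}{\left(\left(-13\right) \left(-2\right)\right)^{2} + \left(\frac{140}{3} + \frac{1}{-91}\right) \left(\left(-12\right) \left(-2\right)\right)} = \frac{1}{26^{2} + \left(\frac{140}{3} - \frac{1}{91}\right) 24} = \frac{1}{676 + \frac{12737}{273} \cdot 24} = \frac{1}{676 + \frac{101896}{91}} = \frac{1}{\frac{163412}{91}} = \frac{91}{163412}$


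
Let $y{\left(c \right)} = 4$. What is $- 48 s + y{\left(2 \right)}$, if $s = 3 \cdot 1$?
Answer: $-140$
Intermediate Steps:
$s = 3$
$- 48 s + y{\left(2 \right)} = \left(-48\right) 3 + 4 = -144 + 4 = -140$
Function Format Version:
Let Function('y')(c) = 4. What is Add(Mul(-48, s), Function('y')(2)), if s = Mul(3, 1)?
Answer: -140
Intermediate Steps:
s = 3
Add(Mul(-48, s), Function('y')(2)) = Add(Mul(-48, 3), 4) = Add(-144, 4) = -140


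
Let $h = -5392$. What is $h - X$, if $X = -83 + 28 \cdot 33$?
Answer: $-6233$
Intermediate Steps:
$X = 841$ ($X = -83 + 924 = 841$)
$h - X = -5392 - 841 = -6233$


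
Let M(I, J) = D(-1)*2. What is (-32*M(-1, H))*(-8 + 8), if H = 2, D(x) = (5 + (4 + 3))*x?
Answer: 0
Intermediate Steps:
D(x) = 12*x (D(x) = (5 + 7)*x = 12*x)
M(I, J) = -24 (M(I, J) = (12*(-1))*2 = -12*2 = -24)
(-32*M(-1, H))*(-8 + 8) = (-32*(-24))*(-8 + 8) = 768*0 = 0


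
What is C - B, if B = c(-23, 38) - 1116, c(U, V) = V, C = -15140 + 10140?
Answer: -3922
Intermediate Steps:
C = -5000
B = -1078 (B = 38 - 1116 = -1078)
C - B = -5000 - 1*(-1078) = -5000 + 1078 = -3922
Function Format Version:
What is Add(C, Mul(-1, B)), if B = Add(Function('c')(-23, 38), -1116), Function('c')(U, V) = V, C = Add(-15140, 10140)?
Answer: -3922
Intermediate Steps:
C = -5000
B = -1078 (B = Add(38, -1116) = -1078)
Add(C, Mul(-1, B)) = Add(-5000, Mul(-1, -1078)) = Add(-5000, 1078) = -3922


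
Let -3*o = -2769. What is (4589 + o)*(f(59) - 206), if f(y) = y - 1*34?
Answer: -997672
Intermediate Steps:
f(y) = -34 + y (f(y) = y - 34 = -34 + y)
o = 923 (o = -1/3*(-2769) = 923)
(4589 + o)*(f(59) - 206) = (4589 + 923)*((-34 + 59) - 206) = 5512*(25 - 206) = 5512*(-181) = -997672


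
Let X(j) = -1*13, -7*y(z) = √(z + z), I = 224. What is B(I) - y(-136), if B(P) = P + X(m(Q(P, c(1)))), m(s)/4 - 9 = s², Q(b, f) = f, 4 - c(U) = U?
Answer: 211 + 4*I*√17/7 ≈ 211.0 + 2.3561*I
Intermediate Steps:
y(z) = -√2*√z/7 (y(z) = -√(z + z)/7 = -√2*√z/7)
c(U) = 4 - U
m(s) = 36 + 4*s²
X(j) = -13
B(P) = -13 + P (B(P) = P - 13 = -13 + P)
B(I) - y(-136) = (-13 + 224) - (-1)*√2*√(-136)/7 = 211 - (-1)*√2*2*I*√34/7 = 211 - (-4)*I*√17/7 = 211 + 4*I*√17/7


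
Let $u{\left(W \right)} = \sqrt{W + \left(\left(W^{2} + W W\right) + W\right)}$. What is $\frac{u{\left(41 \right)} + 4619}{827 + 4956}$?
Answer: $\frac{4619}{5783} + \frac{2 \sqrt{861}}{5783} \approx 0.80887$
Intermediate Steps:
$u{\left(W \right)} = \sqrt{2 W + 2 W^{2}}$ ($u{\left(W \right)} = \sqrt{W + \left(\left(W^{2} + W^{2}\right) + W\right)} = \sqrt{W + \left(2 W^{2} + W\right)} = \sqrt{W + \left(W + 2 W^{2}\right)} = \sqrt{2 W + 2 W^{2}}$)
$\frac{u{\left(41 \right)} + 4619}{827 + 4956} = \frac{\sqrt{2} \sqrt{41 \left(1 + 41\right)} + 4619}{827 + 4956} = \frac{\sqrt{2} \sqrt{41 \cdot 42} + 4619}{5783} = \left(\sqrt{2} \sqrt{1722} + 4619\right) \frac{1}{5783} = \left(2 \sqrt{861} + 4619\right) \frac{1}{5783} = \left(4619 + 2 \sqrt{861}\right) \frac{1}{5783} = \frac{4619}{5783} + \frac{2 \sqrt{861}}{5783}$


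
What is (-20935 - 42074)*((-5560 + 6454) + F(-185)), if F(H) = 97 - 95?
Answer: -56456064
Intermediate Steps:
F(H) = 2
(-20935 - 42074)*((-5560 + 6454) + F(-185)) = (-20935 - 42074)*((-5560 + 6454) + 2) = -63009*(894 + 2) = -63009*896 = -56456064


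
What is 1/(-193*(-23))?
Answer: 1/4439 ≈ 0.00022528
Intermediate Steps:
1/(-193*(-23)) = 1/4439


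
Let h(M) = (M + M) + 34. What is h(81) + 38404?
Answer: 38600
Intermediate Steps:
h(M) = 34 + 2*M (h(M) = 2*M + 34 = 34 + 2*M)
h(81) + 38404 = (34 + 2*81) + 38404 = (34 + 162) + 38404 = 196 + 38404 = 38600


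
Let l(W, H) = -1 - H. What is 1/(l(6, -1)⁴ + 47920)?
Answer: 1/47920 ≈ 2.0868e-5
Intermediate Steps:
1/(l(6, -1)⁴ + 47920) = 1/((-1 - 1*(-1))⁴ + 47920) = 1/((-1 + 1)⁴ + 47920) = 1/(0⁴ + 47920) = 1/(0 + 47920) = 1/47920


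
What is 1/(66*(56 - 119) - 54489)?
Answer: -1/58647 ≈ -1.7051e-5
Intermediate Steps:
1/(66*(56 - 119) - 54489) = 1/(66*(-63) - 54489) = 1/(-4158 - 54489) = 1/(-58647) = -1/58647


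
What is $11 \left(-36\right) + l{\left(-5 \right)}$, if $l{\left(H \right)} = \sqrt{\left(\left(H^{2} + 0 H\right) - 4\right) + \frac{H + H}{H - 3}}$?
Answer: $-396 + \frac{\sqrt{89}}{2} \approx -391.28$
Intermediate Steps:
$l{\left(H \right)} = \sqrt{-4 + H^{2} + \frac{2 H}{-3 + H}}$ ($l{\left(H \right)} = \sqrt{\left(\left(H^{2} + 0\right) - 4\right) + \frac{2 H}{-3 + H}} = \sqrt{\left(H^{2} - 4\right) + \frac{2 H}{-3 + H}} = \sqrt{\left(-4 + H^{2}\right) + \frac{2 H}{-3 + H}} = \sqrt{-4 + H^{2} + \frac{2 H}{-3 + H}}$)
$11 \left(-36\right) + l{\left(-5 \right)} = 11 \left(-36\right) + \sqrt{\frac{2 \left(-5\right) + \left(-4 + \left(-5\right)^{2}\right) \left(-3 - 5\right)}{-3 - 5}} = -396 + \sqrt{\frac{-10 + \left(-4 + 25\right) \left(-8\right)}{-8}} = -396 + \sqrt{- \frac{-10 + 21 \left(-8\right)}{8}} = -396 + \sqrt{- \frac{-10 - 168}{8}} = -396 + \sqrt{\left(- \frac{1}{8}\right) \left(-178\right)} = -396 + \sqrt{\frac{89}{4}} = -396 + \frac{\sqrt{89}}{2}$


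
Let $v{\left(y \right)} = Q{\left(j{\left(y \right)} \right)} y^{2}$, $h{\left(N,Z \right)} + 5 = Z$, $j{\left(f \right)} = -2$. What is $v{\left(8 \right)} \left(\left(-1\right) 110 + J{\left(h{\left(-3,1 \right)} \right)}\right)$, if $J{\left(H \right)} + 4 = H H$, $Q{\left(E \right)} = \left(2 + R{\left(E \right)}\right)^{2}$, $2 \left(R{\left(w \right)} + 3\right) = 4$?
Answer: $-6272$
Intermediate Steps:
$R{\left(w \right)} = -1$ ($R{\left(w \right)} = -3 + \frac{1}{2} \cdot 4 = -3 + 2 = -1$)
$h{\left(N,Z \right)} = -5 + Z$
$Q{\left(E \right)} = 1$ ($Q{\left(E \right)} = \left(2 - 1\right)^{2} = 1^{2} = 1$)
$v{\left(y \right)} = y^{2}$ ($v{\left(y \right)} = 1 y^{2} = y^{2}$)
$J{\left(H \right)} = -4 + H^{2}$ ($J{\left(H \right)} = -4 + H H = -4 + H^{2}$)
$v{\left(8 \right)} \left(\left(-1\right) 110 + J{\left(h{\left(-3,1 \right)} \right)}\right) = 8^{2} \left(\left(-1\right) 110 - \left(4 - \left(-5 + 1\right)^{2}\right)\right) = 64 \left(-110 - \left(4 - \left(-4\right)^{2}\right)\right) = 64 \left(-110 + \left(-4 + 16\right)\right) = 64 \left(-110 + 12\right) = 64 \left(-98\right) = -6272$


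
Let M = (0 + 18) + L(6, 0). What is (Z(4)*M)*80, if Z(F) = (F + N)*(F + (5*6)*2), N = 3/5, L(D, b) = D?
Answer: 565248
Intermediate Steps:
N = ⅗ (N = 3*(⅕) = ⅗ ≈ 0.60000)
M = 24 (M = (0 + 18) + 6 = 18 + 6 = 24)
Z(F) = (60 + F)*(⅗ + F) (Z(F) = (F + ⅗)*(F + (5*6)*2) = (⅗ + F)*(F + 30*2) = (⅗ + F)*(F + 60) = (⅗ + F)*(60 + F) = (60 + F)*(⅗ + F))
(Z(4)*M)*80 = ((36 + 4² + (303/5)*4)*24)*80 = ((36 + 16 + 1212/5)*24)*80 = ((1472/5)*24)*80 = (35328/5)*80 = 565248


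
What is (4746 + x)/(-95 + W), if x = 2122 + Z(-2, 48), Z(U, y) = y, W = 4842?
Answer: 6916/4747 ≈ 1.4569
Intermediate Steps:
x = 2170 (x = 2122 + 48 = 2170)
(4746 + x)/(-95 + W) = (4746 + 2170)/(-95 + 4842) = 6916/4747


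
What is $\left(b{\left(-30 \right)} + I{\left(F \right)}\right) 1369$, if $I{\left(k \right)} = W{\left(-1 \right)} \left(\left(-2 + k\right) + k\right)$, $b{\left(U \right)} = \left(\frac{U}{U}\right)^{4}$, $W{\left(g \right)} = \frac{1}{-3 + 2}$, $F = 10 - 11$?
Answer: $6845$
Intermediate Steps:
$F = -1$
$W{\left(g \right)} = -1$ ($W{\left(g \right)} = \frac{1}{-1} = -1$)
$b{\left(U \right)} = 1$ ($b{\left(U \right)} = 1^{4} = 1$)
$I{\left(k \right)} = 2 - 2 k$ ($I{\left(k \right)} = - (\left(-2 + k\right) + k) = - (-2 + 2 k) = 2 - 2 k$)
$\left(b{\left(-30 \right)} + I{\left(F \right)}\right) 1369 = \left(1 + \left(2 - -2\right)\right) 1369 = \left(1 + \left(2 + 2\right)\right) 1369 = \left(1 + 4\right) 1369 = 5 \cdot 1369 = 6845$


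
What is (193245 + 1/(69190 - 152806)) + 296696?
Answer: 40966906655/83616 ≈ 4.8994e+5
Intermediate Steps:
(193245 + 1/(69190 - 152806)) + 296696 = (193245 + 1/(-83616)) + 296696 = (193245 - 1/83616) + 296696 = 16158373919/83616 + 296696 = 40966906655/83616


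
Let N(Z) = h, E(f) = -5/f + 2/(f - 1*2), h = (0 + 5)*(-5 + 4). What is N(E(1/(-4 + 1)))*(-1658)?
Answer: 8290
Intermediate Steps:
h = -5 (h = 5*(-1) = -5)
E(f) = -5/f + 2/(-2 + f) (E(f) = -5/f + 2/(f - 2) = -5/f + 2/(-2 + f))
N(Z) = -5
N(E(1/(-4 + 1)))*(-1658) = -5*(-1658) = 8290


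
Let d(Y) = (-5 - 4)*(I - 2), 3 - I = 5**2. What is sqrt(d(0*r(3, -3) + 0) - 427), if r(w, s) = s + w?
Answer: I*sqrt(211) ≈ 14.526*I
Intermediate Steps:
I = -22 (I = 3 - 1*5**2 = 3 - 1*25 = 3 - 25 = -22)
d(Y) = 216 (d(Y) = (-5 - 4)*(-22 - 2) = -9*(-24) = 216)
sqrt(d(0*r(3, -3) + 0) - 427) = sqrt(216 - 427) = sqrt(-211) = I*sqrt(211)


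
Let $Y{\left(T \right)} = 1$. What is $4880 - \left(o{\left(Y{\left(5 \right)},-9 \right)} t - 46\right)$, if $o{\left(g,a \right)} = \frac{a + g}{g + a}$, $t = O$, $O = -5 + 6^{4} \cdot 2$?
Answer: $2339$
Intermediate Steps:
$O = 2587$ ($O = -5 + 1296 \cdot 2 = -5 + 2592 = 2587$)
$t = 2587$
$o{\left(g,a \right)} = 1$ ($o{\left(g,a \right)} = \frac{a + g}{a + g} = 1$)
$4880 - \left(o{\left(Y{\left(5 \right)},-9 \right)} t - 46\right) = 4880 - \left(1 \cdot 2587 - 46\right) = 4880 - \left(2587 - 46\right) = 4880 - 2541 = 2339$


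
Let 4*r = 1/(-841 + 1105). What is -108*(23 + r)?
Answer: -218601/88 ≈ -2484.1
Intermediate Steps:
r = 1/1056 (r = 1/(4*(-841 + 1105)) = (¼)/264 = (¼)*(1/264) = 1/1056 ≈ 0.00094697)
-108*(23 + r) = -108*(23 + 1/1056) = -108*24289/1056 = -218601/88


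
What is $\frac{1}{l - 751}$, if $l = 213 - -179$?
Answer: $- \frac{1}{359} \approx -0.0027855$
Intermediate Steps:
$l = 392$ ($l = 213 + 179 = 392$)
$\frac{1}{l - 751} = \frac{1}{392 - 751} = \frac{1}{-359} = - \frac{1}{359}$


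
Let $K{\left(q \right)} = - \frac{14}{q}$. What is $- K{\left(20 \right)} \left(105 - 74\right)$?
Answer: $\frac{217}{10} \approx 21.7$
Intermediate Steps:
$- K{\left(20 \right)} \left(105 - 74\right) = - - \frac{14}{20} \left(105 - 74\right) = - \left(-14\right) \frac{1}{20} \cdot 31 = - \frac{\left(-7\right) 31}{10} = \left(-1\right) \left(- \frac{217}{10}\right) = \frac{217}{10}$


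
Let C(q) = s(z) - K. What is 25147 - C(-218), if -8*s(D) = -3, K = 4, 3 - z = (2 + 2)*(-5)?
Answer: 201205/8 ≈ 25151.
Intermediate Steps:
z = 23 (z = 3 - (2 + 2)*(-5) = 3 - 4*(-5) = 3 - 1*(-20) = 3 + 20 = 23)
s(D) = 3/8 (s(D) = -⅛*(-3) = 3/8)
C(q) = -29/8 (C(q) = 3/8 - 1*4 = 3/8 - 4 = -29/8)
25147 - C(-218) = 25147 - 1*(-29/8) = 25147 + 29/8 = 201205/8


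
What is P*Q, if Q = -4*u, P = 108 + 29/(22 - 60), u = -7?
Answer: 57050/19 ≈ 3002.6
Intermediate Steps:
P = 4075/38 (P = 108 + 29/(-38) = 108 + 29*(-1/38) = 108 - 29/38 = 4075/38 ≈ 107.24)
Q = 28 (Q = -4*(-7) = 28)
P*Q = (4075/38)*28 = 57050/19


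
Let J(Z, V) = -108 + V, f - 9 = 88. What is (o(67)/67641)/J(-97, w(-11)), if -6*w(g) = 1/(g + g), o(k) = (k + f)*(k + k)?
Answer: -966944/321407485 ≈ -0.0030085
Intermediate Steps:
f = 97 (f = 9 + 88 = 97)
o(k) = 2*k*(97 + k) (o(k) = (k + 97)*(k + k) = (97 + k)*(2*k) = 2*k*(97 + k))
w(g) = -1/(12*g) (w(g) = -1/(6*(g + g)) = -1/(2*g)/6 = -1/(12*g))
(o(67)/67641)/J(-97, w(-11)) = ((2*67*(97 + 67))/67641)/(-108 - 1/12/(-11)) = ((2*67*164)*(1/67641))/(-108 - 1/12*(-1/11)) = (21976*(1/67641))/(-108 + 1/132) = 21976/(67641*(-14255/132)) = (21976/67641)*(-132/14255) = -966944/321407485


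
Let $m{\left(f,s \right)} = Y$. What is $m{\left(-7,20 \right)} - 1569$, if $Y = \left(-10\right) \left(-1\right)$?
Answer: $-1559$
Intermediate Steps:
$Y = 10$
$m{\left(f,s \right)} = 10$
$m{\left(-7,20 \right)} - 1569 = 10 - 1569 = -1559$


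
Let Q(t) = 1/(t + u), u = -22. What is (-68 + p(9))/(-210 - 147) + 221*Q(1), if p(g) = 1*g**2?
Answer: -3770/357 ≈ -10.560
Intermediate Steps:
p(g) = g**2
Q(t) = 1/(-22 + t) (Q(t) = 1/(t - 22) = 1/(-22 + t))
(-68 + p(9))/(-210 - 147) + 221*Q(1) = (-68 + 9**2)/(-210 - 147) + 221/(-22 + 1) = (-68 + 81)/(-357) + 221/(-21) = 13*(-1/357) + 221*(-1/21) = -13/357 - 221/21 = -3770/357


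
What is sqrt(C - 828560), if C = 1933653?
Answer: 11*sqrt(9133) ≈ 1051.2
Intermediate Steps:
sqrt(C - 828560) = sqrt(1933653 - 828560) = sqrt(1105093) = 11*sqrt(9133)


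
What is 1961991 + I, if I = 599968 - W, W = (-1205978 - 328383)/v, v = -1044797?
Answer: 2676725542962/1044797 ≈ 2.5620e+6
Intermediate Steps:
W = 1534361/1044797 (W = (-1205978 - 328383)/(-1044797) = -1534361*(-1/1044797) = 1534361/1044797 ≈ 1.4686)
I = 626843232135/1044797 (I = 599968 - 1*1534361/1044797 = 599968 - 1534361/1044797 = 626843232135/1044797 ≈ 5.9997e+5)
1961991 + I = 1961991 + 626843232135/1044797 = 2676725542962/1044797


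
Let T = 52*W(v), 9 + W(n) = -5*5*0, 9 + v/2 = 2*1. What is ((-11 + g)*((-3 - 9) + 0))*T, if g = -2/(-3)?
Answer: -58032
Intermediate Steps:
v = -14 (v = -18 + 2*(2*1) = -18 + 2*2 = -18 + 4 = -14)
g = ⅔ (g = -2*(-⅓) = ⅔ ≈ 0.66667)
W(n) = -9 (W(n) = -9 - 5*5*0 = -9 - 25*0 = -9 + 0 = -9)
T = -468 (T = 52*(-9) = -468)
((-11 + g)*((-3 - 9) + 0))*T = ((-11 + ⅔)*((-3 - 9) + 0))*(-468) = -31*(-12 + 0)/3*(-468) = -31/3*(-12)*(-468) = 124*(-468) = -58032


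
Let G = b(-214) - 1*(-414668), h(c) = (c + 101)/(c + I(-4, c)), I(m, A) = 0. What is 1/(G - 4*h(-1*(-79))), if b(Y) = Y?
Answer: 79/32741146 ≈ 2.4129e-6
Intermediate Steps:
h(c) = (101 + c)/c (h(c) = (c + 101)/(c + 0) = (101 + c)/c)
G = 414454 (G = -214 - 1*(-414668) = -214 + 414668 = 414454)
1/(G - 4*h(-1*(-79))) = 1/(414454 - 4*(101 - 1*(-79))/((-1*(-79)))) = 1/(414454 - 4*(101 + 79)/79) = 1/(414454 - 4*(1/79)*180) = 1/(414454 - 4*180/79) = 1/(414454 - 1*720/79) = 1/(414454 - 720/79) = 1/(32741146/79) = 79/32741146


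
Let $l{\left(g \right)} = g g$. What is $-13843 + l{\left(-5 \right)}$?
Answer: $-13818$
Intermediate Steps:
$l{\left(g \right)} = g^{2}$
$-13843 + l{\left(-5 \right)} = -13843 + \left(-5\right)^{2} = -13843 + 25 = -13818$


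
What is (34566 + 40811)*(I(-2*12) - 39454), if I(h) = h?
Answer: -2975733206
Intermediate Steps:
(34566 + 40811)*(I(-2*12) - 39454) = (34566 + 40811)*(-2*12 - 39454) = 75377*(-24 - 39454) = 75377*(-39478) = -2975733206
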